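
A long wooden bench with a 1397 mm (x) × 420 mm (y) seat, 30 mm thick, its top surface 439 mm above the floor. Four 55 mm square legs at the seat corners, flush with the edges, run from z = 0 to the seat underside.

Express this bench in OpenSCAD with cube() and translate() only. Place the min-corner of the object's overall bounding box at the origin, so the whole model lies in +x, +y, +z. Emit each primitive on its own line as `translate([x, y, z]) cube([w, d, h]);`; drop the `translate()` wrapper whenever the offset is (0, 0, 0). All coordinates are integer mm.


translate([0, 0, 409]) cube([1397, 420, 30]);
cube([55, 55, 409]);
translate([0, 365, 0]) cube([55, 55, 409]);
translate([1342, 0, 0]) cube([55, 55, 409]);
translate([1342, 365, 0]) cube([55, 55, 409]);


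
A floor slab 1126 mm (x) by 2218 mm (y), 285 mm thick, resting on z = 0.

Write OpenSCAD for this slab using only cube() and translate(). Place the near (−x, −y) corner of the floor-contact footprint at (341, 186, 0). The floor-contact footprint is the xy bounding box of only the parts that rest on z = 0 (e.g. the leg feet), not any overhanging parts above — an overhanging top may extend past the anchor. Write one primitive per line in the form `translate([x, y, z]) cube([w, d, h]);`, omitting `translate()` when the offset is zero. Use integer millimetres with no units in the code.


translate([341, 186, 0]) cube([1126, 2218, 285]);


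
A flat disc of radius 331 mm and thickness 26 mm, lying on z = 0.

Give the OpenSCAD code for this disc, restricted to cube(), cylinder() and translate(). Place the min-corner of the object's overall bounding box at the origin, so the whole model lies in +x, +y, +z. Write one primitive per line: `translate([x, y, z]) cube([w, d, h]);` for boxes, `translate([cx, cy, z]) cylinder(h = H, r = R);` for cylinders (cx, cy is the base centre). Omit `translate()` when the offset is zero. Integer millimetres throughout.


translate([331, 331, 0]) cylinder(h = 26, r = 331);


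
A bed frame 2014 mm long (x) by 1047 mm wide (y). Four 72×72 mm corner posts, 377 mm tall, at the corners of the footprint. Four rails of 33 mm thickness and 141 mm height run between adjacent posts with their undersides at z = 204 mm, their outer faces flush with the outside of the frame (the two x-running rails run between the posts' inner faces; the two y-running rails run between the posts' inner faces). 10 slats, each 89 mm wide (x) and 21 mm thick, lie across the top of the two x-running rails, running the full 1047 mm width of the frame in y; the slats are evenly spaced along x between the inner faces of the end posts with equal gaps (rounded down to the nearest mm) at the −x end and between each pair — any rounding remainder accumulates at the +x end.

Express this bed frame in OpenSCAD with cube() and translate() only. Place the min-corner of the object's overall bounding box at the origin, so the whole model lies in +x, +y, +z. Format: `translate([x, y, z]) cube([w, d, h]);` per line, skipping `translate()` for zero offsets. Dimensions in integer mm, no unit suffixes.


cube([72, 72, 377]);
translate([0, 975, 0]) cube([72, 72, 377]);
translate([1942, 0, 0]) cube([72, 72, 377]);
translate([1942, 975, 0]) cube([72, 72, 377]);
translate([72, 0, 204]) cube([1870, 33, 141]);
translate([72, 1014, 204]) cube([1870, 33, 141]);
translate([0, 72, 204]) cube([33, 903, 141]);
translate([1981, 72, 204]) cube([33, 903, 141]);
translate([161, 0, 345]) cube([89, 1047, 21]);
translate([339, 0, 345]) cube([89, 1047, 21]);
translate([517, 0, 345]) cube([89, 1047, 21]);
translate([695, 0, 345]) cube([89, 1047, 21]);
translate([873, 0, 345]) cube([89, 1047, 21]);
translate([1051, 0, 345]) cube([89, 1047, 21]);
translate([1229, 0, 345]) cube([89, 1047, 21]);
translate([1407, 0, 345]) cube([89, 1047, 21]);
translate([1585, 0, 345]) cube([89, 1047, 21]);
translate([1763, 0, 345]) cube([89, 1047, 21]);


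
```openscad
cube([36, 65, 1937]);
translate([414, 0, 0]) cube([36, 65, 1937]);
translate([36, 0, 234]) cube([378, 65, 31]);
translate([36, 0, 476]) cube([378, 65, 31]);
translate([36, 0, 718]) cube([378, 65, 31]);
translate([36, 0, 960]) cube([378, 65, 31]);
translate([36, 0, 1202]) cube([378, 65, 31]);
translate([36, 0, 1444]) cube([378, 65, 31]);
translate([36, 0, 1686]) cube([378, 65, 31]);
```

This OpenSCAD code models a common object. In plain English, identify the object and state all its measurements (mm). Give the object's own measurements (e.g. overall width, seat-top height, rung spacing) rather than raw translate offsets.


A straight ladder. Two 36×65 mm vertical rails, 1937 mm tall, stand 450 mm apart (outside-to-outside) with their front faces coplanar on the −y side. 7 rungs, each 65 mm deep and 31 mm tall, span between the inner faces of the rails, front faces flush with the rails. The lowest rung's underside is at z = 234 mm and rungs are spaced 242 mm apart (underside to underside).


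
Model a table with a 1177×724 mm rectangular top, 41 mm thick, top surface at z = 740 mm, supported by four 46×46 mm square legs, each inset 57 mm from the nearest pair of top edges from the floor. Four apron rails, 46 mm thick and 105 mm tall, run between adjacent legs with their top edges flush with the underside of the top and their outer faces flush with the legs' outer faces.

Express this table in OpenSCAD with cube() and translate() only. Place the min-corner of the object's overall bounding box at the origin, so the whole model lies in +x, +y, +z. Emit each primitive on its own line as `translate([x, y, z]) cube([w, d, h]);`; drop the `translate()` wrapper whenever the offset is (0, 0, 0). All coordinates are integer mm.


translate([0, 0, 699]) cube([1177, 724, 41]);
translate([57, 57, 0]) cube([46, 46, 699]);
translate([1074, 57, 0]) cube([46, 46, 699]);
translate([57, 621, 0]) cube([46, 46, 699]);
translate([1074, 621, 0]) cube([46, 46, 699]);
translate([103, 57, 594]) cube([971, 46, 105]);
translate([103, 621, 594]) cube([971, 46, 105]);
translate([57, 103, 594]) cube([46, 518, 105]);
translate([1074, 103, 594]) cube([46, 518, 105]);


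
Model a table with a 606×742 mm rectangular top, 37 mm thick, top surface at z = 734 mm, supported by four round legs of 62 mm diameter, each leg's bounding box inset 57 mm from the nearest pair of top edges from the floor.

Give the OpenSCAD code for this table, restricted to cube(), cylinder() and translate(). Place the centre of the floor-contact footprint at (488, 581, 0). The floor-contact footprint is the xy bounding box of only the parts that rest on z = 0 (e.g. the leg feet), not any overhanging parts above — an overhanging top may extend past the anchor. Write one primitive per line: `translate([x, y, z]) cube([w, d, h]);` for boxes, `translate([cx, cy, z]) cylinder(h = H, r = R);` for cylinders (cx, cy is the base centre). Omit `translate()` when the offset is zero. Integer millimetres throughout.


translate([185, 210, 697]) cube([606, 742, 37]);
translate([273, 298, 0]) cylinder(h = 697, r = 31);
translate([703, 298, 0]) cylinder(h = 697, r = 31);
translate([273, 864, 0]) cylinder(h = 697, r = 31);
translate([703, 864, 0]) cylinder(h = 697, r = 31);


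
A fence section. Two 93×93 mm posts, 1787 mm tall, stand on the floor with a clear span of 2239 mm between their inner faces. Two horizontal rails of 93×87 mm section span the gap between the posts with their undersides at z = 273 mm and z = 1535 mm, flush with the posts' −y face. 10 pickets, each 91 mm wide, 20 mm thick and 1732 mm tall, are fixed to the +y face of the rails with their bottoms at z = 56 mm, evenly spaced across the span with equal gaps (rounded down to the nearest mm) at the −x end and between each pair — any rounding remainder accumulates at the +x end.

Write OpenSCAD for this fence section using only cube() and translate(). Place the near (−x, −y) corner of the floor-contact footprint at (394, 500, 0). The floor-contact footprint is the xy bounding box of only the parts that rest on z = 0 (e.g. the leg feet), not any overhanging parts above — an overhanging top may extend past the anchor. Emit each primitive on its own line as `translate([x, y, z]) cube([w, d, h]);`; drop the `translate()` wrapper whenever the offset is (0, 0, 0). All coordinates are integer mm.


translate([394, 500, 0]) cube([93, 93, 1787]);
translate([2726, 500, 0]) cube([93, 93, 1787]);
translate([487, 500, 273]) cube([2239, 93, 87]);
translate([487, 500, 1535]) cube([2239, 93, 87]);
translate([607, 593, 56]) cube([91, 20, 1732]);
translate([818, 593, 56]) cube([91, 20, 1732]);
translate([1029, 593, 56]) cube([91, 20, 1732]);
translate([1240, 593, 56]) cube([91, 20, 1732]);
translate([1451, 593, 56]) cube([91, 20, 1732]);
translate([1662, 593, 56]) cube([91, 20, 1732]);
translate([1873, 593, 56]) cube([91, 20, 1732]);
translate([2084, 593, 56]) cube([91, 20, 1732]);
translate([2295, 593, 56]) cube([91, 20, 1732]);
translate([2506, 593, 56]) cube([91, 20, 1732]);


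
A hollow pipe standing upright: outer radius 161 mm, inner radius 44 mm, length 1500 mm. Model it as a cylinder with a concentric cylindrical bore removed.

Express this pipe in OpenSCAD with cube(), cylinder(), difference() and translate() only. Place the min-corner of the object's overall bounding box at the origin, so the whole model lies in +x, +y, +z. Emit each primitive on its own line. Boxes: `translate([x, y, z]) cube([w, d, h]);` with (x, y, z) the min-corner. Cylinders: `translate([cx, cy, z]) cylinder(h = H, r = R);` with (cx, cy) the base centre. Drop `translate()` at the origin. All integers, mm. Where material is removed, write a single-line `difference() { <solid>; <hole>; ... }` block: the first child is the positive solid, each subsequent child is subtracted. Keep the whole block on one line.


difference() { translate([161, 161, 0]) cylinder(h = 1500, r = 161); translate([161, 161, 0]) cylinder(h = 1500, r = 44); }


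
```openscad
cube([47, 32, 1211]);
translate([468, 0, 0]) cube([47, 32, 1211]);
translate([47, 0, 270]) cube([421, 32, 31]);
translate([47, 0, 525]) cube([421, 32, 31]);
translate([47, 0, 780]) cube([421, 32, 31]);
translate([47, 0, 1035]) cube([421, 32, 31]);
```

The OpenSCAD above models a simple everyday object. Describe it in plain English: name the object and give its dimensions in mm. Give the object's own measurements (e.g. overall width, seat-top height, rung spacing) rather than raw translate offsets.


A straight ladder. Two 47×32 mm vertical rails, 1211 mm tall, stand 515 mm apart (outside-to-outside) with their front faces coplanar on the −y side. 4 rungs, each 32 mm deep and 31 mm tall, span between the inner faces of the rails, front faces flush with the rails. The lowest rung's underside is at z = 270 mm and rungs are spaced 255 mm apart (underside to underside).


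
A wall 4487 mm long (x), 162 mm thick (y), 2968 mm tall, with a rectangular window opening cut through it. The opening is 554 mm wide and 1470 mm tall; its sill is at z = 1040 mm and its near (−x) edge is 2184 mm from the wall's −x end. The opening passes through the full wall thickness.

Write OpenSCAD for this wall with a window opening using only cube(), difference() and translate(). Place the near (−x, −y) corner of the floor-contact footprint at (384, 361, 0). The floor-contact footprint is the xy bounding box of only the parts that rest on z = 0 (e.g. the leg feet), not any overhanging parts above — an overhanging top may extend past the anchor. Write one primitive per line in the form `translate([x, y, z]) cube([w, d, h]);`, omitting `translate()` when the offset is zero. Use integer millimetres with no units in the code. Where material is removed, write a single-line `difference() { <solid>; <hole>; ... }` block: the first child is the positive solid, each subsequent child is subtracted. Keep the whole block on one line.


difference() { translate([384, 361, 0]) cube([4487, 162, 2968]); translate([2568, 361, 1040]) cube([554, 162, 1470]); }


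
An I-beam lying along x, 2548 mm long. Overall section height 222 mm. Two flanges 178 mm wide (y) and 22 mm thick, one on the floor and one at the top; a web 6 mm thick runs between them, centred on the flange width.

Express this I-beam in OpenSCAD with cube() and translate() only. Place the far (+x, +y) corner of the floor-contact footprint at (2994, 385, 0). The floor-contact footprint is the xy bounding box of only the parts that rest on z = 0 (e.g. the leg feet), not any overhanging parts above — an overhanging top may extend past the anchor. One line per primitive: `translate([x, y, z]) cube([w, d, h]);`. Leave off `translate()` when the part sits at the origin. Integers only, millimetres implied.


translate([446, 207, 0]) cube([2548, 178, 22]);
translate([446, 293, 22]) cube([2548, 6, 178]);
translate([446, 207, 200]) cube([2548, 178, 22]);


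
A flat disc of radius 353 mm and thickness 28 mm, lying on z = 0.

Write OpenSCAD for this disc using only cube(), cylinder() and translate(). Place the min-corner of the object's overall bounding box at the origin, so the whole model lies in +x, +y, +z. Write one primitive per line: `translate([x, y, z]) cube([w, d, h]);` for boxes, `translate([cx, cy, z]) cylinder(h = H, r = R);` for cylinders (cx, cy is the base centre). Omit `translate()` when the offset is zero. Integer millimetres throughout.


translate([353, 353, 0]) cylinder(h = 28, r = 353);


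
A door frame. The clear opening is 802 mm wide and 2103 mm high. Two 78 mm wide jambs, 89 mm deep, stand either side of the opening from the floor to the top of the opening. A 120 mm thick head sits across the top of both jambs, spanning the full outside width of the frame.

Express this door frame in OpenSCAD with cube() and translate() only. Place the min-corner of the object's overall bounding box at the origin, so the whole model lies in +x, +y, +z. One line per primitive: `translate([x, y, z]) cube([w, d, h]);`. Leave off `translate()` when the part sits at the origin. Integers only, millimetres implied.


cube([78, 89, 2103]);
translate([880, 0, 0]) cube([78, 89, 2103]);
translate([0, 0, 2103]) cube([958, 89, 120]);


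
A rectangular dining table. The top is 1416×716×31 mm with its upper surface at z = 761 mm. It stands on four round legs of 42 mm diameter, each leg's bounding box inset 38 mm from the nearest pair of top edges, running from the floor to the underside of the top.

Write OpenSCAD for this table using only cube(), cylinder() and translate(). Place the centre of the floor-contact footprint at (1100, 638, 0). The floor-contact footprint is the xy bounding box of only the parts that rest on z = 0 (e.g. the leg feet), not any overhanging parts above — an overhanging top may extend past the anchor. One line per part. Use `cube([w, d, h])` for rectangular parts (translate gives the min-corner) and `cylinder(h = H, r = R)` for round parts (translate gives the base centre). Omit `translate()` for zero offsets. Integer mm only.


translate([392, 280, 730]) cube([1416, 716, 31]);
translate([451, 339, 0]) cylinder(h = 730, r = 21);
translate([1749, 339, 0]) cylinder(h = 730, r = 21);
translate([451, 937, 0]) cylinder(h = 730, r = 21);
translate([1749, 937, 0]) cylinder(h = 730, r = 21);


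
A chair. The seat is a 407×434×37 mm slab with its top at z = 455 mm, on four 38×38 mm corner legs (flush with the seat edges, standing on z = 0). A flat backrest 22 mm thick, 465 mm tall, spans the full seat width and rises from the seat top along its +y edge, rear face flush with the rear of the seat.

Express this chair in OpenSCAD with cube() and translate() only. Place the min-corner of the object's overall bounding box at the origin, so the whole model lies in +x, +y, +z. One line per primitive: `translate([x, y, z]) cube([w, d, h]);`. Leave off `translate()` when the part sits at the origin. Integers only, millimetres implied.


translate([0, 0, 418]) cube([407, 434, 37]);
cube([38, 38, 418]);
translate([369, 0, 0]) cube([38, 38, 418]);
translate([0, 396, 0]) cube([38, 38, 418]);
translate([369, 396, 0]) cube([38, 38, 418]);
translate([0, 412, 455]) cube([407, 22, 465]);


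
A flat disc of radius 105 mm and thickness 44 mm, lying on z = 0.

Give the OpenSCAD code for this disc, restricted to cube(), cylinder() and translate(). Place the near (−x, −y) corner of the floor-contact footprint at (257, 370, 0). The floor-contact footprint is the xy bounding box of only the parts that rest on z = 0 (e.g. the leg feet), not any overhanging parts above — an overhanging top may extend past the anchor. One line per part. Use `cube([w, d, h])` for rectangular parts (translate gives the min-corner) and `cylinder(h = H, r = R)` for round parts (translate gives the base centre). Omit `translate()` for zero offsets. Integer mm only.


translate([362, 475, 0]) cylinder(h = 44, r = 105);


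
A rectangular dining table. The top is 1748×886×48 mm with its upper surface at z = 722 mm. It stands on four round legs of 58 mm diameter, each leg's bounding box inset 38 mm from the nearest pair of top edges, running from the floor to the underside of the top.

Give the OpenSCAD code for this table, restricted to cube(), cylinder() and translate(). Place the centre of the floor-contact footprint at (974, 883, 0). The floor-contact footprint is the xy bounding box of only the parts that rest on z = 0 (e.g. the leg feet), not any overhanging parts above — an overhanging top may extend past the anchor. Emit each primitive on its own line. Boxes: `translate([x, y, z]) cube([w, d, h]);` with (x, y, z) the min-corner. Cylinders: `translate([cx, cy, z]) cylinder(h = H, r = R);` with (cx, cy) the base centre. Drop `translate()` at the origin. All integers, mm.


// leg_h = 722 - 48 = 674
translate([100, 440, 674]) cube([1748, 886, 48]);
translate([167, 507, 0]) cylinder(h = 674, r = 29);
translate([1781, 507, 0]) cylinder(h = 674, r = 29);
translate([167, 1259, 0]) cylinder(h = 674, r = 29);
translate([1781, 1259, 0]) cylinder(h = 674, r = 29);


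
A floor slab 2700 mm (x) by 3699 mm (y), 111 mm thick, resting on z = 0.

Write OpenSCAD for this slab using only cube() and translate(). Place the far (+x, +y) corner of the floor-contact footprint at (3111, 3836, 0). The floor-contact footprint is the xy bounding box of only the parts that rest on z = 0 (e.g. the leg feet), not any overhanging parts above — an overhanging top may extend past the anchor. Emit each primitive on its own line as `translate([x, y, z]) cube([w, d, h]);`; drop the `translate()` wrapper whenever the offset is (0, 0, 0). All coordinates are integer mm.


translate([411, 137, 0]) cube([2700, 3699, 111]);


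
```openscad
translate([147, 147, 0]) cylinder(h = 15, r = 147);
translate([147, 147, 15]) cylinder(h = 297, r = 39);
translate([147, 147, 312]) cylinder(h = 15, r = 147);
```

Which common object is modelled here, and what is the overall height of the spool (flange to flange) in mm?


A spool. The overall height is 327 mm.

Three coaxial cylinders, large–small–large — a spool. Two 15 mm flanges and a 297 mm core give 15 + 297 + 15 = 327 mm.


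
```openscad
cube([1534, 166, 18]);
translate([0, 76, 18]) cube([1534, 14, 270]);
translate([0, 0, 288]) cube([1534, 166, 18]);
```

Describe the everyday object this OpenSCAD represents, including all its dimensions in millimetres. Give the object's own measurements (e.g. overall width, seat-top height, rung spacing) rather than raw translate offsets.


An I-beam lying along x, 1534 mm long. Overall section height 306 mm. Two flanges 166 mm wide (y) and 18 mm thick, one on the floor and one at the top; a web 14 mm thick runs between them, centred on the flange width.


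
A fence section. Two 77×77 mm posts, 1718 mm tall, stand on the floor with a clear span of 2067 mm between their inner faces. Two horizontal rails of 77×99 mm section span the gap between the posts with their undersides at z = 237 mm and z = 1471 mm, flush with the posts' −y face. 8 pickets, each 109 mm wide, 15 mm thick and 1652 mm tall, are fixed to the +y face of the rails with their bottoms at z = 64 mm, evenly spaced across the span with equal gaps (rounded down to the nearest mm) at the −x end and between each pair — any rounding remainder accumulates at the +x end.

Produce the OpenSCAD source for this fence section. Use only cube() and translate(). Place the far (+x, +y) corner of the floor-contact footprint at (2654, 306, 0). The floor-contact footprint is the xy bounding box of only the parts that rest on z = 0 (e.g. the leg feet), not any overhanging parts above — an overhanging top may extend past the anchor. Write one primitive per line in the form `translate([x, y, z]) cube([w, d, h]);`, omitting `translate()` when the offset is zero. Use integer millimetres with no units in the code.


translate([433, 229, 0]) cube([77, 77, 1718]);
translate([2577, 229, 0]) cube([77, 77, 1718]);
translate([510, 229, 237]) cube([2067, 77, 99]);
translate([510, 229, 1471]) cube([2067, 77, 99]);
translate([642, 306, 64]) cube([109, 15, 1652]);
translate([883, 306, 64]) cube([109, 15, 1652]);
translate([1124, 306, 64]) cube([109, 15, 1652]);
translate([1365, 306, 64]) cube([109, 15, 1652]);
translate([1606, 306, 64]) cube([109, 15, 1652]);
translate([1847, 306, 64]) cube([109, 15, 1652]);
translate([2088, 306, 64]) cube([109, 15, 1652]);
translate([2329, 306, 64]) cube([109, 15, 1652]);


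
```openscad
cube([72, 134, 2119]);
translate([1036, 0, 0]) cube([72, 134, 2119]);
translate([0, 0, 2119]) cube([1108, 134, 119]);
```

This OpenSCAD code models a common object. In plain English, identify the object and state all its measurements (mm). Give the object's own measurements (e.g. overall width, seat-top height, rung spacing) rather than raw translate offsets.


A door frame. The clear opening is 964 mm wide and 2119 mm high. Two 72 mm wide jambs, 134 mm deep, stand either side of the opening from the floor to the top of the opening. A 119 mm thick head sits across the top of both jambs, spanning the full outside width of the frame.


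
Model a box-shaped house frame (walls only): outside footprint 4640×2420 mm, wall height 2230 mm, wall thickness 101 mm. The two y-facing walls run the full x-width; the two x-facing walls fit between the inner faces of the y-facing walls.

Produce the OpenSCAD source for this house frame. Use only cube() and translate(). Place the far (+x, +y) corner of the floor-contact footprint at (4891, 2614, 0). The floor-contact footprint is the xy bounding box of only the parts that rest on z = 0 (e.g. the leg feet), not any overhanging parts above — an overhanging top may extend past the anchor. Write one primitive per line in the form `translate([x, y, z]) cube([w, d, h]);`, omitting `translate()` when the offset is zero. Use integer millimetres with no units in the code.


translate([251, 194, 0]) cube([4640, 101, 2230]);
translate([251, 2513, 0]) cube([4640, 101, 2230]);
translate([251, 295, 0]) cube([101, 2218, 2230]);
translate([4790, 295, 0]) cube([101, 2218, 2230]);


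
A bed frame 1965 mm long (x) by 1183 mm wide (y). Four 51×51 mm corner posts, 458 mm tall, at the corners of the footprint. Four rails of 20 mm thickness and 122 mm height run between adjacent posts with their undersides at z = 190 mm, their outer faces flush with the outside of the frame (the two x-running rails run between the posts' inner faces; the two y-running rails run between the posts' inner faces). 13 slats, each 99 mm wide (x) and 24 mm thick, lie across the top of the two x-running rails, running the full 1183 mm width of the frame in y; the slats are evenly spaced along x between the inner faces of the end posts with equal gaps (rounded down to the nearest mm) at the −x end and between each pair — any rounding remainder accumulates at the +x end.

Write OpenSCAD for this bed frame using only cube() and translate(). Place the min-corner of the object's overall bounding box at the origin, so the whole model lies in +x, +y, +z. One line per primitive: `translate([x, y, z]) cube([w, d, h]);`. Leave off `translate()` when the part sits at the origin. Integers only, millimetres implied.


// slat z = rail_z + rail_h = 190 + 122 = 312
// slat gap = ⌊(1863 − 13·99) / 14⌋ = 41
cube([51, 51, 458]);
translate([0, 1132, 0]) cube([51, 51, 458]);
translate([1914, 0, 0]) cube([51, 51, 458]);
translate([1914, 1132, 0]) cube([51, 51, 458]);
translate([51, 0, 190]) cube([1863, 20, 122]);
translate([51, 1163, 190]) cube([1863, 20, 122]);
translate([0, 51, 190]) cube([20, 1081, 122]);
translate([1945, 51, 190]) cube([20, 1081, 122]);
translate([92, 0, 312]) cube([99, 1183, 24]);
translate([232, 0, 312]) cube([99, 1183, 24]);
translate([372, 0, 312]) cube([99, 1183, 24]);
translate([512, 0, 312]) cube([99, 1183, 24]);
translate([652, 0, 312]) cube([99, 1183, 24]);
translate([792, 0, 312]) cube([99, 1183, 24]);
translate([932, 0, 312]) cube([99, 1183, 24]);
translate([1072, 0, 312]) cube([99, 1183, 24]);
translate([1212, 0, 312]) cube([99, 1183, 24]);
translate([1352, 0, 312]) cube([99, 1183, 24]);
translate([1492, 0, 312]) cube([99, 1183, 24]);
translate([1632, 0, 312]) cube([99, 1183, 24]);
translate([1772, 0, 312]) cube([99, 1183, 24]);


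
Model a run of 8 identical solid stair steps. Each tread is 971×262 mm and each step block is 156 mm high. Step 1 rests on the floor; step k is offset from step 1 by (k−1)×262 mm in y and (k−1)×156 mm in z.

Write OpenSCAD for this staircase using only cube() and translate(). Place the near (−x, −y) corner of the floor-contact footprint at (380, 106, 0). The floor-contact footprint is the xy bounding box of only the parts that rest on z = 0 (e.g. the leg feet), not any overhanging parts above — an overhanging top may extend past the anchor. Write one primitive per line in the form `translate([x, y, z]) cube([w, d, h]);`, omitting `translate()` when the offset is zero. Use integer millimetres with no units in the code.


translate([380, 106, 0]) cube([971, 262, 156]);
translate([380, 368, 156]) cube([971, 262, 156]);
translate([380, 630, 312]) cube([971, 262, 156]);
translate([380, 892, 468]) cube([971, 262, 156]);
translate([380, 1154, 624]) cube([971, 262, 156]);
translate([380, 1416, 780]) cube([971, 262, 156]);
translate([380, 1678, 936]) cube([971, 262, 156]);
translate([380, 1940, 1092]) cube([971, 262, 156]);


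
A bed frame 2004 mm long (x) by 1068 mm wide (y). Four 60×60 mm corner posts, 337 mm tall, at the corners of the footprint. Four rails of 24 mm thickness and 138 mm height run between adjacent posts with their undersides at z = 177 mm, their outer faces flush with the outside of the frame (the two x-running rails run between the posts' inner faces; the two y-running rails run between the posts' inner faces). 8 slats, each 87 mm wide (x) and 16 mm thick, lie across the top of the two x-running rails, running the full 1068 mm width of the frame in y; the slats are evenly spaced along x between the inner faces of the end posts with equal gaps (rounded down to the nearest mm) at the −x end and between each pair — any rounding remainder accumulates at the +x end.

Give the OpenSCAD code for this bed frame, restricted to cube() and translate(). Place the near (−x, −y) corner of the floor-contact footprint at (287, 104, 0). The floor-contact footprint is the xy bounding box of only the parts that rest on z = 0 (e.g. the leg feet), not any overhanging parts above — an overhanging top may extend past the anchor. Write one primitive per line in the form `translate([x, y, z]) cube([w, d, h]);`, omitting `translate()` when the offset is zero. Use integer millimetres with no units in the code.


// slat z = rail_z + rail_h = 177 + 138 = 315
// slat gap = ⌊(1884 − 8·87) / 9⌋ = 132
translate([287, 104, 0]) cube([60, 60, 337]);
translate([287, 1112, 0]) cube([60, 60, 337]);
translate([2231, 104, 0]) cube([60, 60, 337]);
translate([2231, 1112, 0]) cube([60, 60, 337]);
translate([347, 104, 177]) cube([1884, 24, 138]);
translate([347, 1148, 177]) cube([1884, 24, 138]);
translate([287, 164, 177]) cube([24, 948, 138]);
translate([2267, 164, 177]) cube([24, 948, 138]);
translate([479, 104, 315]) cube([87, 1068, 16]);
translate([698, 104, 315]) cube([87, 1068, 16]);
translate([917, 104, 315]) cube([87, 1068, 16]);
translate([1136, 104, 315]) cube([87, 1068, 16]);
translate([1355, 104, 315]) cube([87, 1068, 16]);
translate([1574, 104, 315]) cube([87, 1068, 16]);
translate([1793, 104, 315]) cube([87, 1068, 16]);
translate([2012, 104, 315]) cube([87, 1068, 16]);


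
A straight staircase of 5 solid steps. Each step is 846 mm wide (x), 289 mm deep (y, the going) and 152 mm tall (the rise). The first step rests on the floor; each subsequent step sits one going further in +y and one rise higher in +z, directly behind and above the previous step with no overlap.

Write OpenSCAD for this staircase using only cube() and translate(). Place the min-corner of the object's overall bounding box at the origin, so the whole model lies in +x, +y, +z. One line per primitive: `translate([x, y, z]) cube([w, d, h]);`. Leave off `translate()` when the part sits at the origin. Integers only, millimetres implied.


cube([846, 289, 152]);
translate([0, 289, 152]) cube([846, 289, 152]);
translate([0, 578, 304]) cube([846, 289, 152]);
translate([0, 867, 456]) cube([846, 289, 152]);
translate([0, 1156, 608]) cube([846, 289, 152]);


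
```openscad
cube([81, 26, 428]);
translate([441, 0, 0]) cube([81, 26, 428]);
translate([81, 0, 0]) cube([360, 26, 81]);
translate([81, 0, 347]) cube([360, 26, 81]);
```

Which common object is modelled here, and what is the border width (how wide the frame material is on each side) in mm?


A picture frame. The border width is 81 mm.

Four thin pieces enclosing a rectangular opening — a picture frame. The two full-height stiles are 428 mm tall; the top rail sits at z = 347 and is 81 mm tall, so the border above the opening is 428 − 347 = 81 mm, matching the stile x-width.


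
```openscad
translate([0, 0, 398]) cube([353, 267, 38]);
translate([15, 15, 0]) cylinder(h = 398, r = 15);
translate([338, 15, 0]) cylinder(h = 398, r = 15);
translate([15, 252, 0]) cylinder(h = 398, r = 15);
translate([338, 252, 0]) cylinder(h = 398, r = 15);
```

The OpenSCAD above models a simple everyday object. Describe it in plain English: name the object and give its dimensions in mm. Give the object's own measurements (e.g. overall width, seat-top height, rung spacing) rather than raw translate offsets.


A four-legged stool. The seat is a 353×267×38 mm slab whose top surface is at z = 436 mm; four round legs, each 30 mm in diameter, run from the floor (z = 0) to the underside of the seat, each leg's axis is inset half a diameter from the nearest pair of seat edges (so the leg's bounding box is flush with the corner).


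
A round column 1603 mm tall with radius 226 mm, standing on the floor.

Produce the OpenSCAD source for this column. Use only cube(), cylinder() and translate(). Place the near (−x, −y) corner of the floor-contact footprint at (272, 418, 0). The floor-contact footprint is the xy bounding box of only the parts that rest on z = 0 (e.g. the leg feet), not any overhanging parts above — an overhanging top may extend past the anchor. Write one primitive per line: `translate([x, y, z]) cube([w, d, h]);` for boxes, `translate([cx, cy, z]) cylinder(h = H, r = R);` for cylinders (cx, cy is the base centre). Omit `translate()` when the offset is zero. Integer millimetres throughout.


translate([498, 644, 0]) cylinder(h = 1603, r = 226);


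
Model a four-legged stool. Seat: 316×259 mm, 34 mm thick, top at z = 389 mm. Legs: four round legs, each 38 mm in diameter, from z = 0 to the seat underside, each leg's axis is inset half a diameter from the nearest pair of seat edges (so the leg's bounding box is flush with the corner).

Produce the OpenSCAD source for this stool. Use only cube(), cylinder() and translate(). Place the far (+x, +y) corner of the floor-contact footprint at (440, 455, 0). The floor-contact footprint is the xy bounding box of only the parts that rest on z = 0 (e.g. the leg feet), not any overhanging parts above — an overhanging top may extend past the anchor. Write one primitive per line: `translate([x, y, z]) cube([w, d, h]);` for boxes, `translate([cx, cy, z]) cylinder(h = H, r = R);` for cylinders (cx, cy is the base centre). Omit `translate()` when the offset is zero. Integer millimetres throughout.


// leg_h = 389 - 34 = 355
translate([124, 196, 355]) cube([316, 259, 34]);
translate([143, 215, 0]) cylinder(h = 355, r = 19);
translate([421, 215, 0]) cylinder(h = 355, r = 19);
translate([143, 436, 0]) cylinder(h = 355, r = 19);
translate([421, 436, 0]) cylinder(h = 355, r = 19);


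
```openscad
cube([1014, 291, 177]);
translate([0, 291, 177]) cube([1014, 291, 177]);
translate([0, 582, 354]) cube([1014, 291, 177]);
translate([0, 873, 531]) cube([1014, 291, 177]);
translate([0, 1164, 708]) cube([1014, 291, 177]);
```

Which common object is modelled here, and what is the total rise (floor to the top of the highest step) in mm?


A staircase. The total rise is 885 mm.

5 identical blocks, each offset up and back from the previous — a staircase. Each step is 177 mm tall and there are 5 of them, so the total rise is 5 × 177 = 885 mm.


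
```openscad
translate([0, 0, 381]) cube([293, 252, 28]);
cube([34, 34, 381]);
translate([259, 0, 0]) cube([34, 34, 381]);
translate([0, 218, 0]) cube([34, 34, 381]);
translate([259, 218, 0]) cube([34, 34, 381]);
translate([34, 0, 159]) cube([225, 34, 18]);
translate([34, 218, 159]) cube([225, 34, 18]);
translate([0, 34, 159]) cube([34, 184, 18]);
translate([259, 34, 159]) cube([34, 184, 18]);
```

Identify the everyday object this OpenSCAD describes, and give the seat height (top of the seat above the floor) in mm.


A stool. The seat height is 409 mm.

A 293×252×28 slab at z = 381 on four corner posts — a stool. The seat top is 381 + 28 = 409 mm.


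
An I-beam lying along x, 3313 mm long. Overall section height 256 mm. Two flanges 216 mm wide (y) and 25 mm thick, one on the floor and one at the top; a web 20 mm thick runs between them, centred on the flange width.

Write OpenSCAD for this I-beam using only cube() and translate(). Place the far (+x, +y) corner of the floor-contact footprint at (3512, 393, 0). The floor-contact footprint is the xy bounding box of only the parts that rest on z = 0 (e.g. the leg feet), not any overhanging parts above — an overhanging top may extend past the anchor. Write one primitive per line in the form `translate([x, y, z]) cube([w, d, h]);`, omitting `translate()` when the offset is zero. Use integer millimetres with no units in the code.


translate([199, 177, 0]) cube([3313, 216, 25]);
translate([199, 275, 25]) cube([3313, 20, 206]);
translate([199, 177, 231]) cube([3313, 216, 25]);


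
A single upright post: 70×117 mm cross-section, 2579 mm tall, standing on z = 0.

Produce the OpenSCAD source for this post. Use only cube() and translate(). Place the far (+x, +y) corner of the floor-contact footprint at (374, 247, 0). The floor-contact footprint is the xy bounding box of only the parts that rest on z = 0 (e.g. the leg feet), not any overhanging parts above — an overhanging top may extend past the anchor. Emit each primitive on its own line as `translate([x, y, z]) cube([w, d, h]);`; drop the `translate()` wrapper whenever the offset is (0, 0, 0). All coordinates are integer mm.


translate([304, 130, 0]) cube([70, 117, 2579]);


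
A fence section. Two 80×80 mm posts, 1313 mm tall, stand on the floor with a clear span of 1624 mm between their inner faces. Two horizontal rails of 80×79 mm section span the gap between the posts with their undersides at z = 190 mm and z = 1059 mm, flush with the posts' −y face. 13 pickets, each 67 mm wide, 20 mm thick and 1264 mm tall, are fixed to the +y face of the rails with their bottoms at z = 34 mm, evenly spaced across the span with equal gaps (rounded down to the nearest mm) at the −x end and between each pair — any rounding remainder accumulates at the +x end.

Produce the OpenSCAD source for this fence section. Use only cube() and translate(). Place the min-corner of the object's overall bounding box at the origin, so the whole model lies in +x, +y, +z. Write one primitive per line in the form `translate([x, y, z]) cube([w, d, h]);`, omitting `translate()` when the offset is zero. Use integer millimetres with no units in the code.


cube([80, 80, 1313]);
translate([1704, 0, 0]) cube([80, 80, 1313]);
translate([80, 0, 190]) cube([1624, 80, 79]);
translate([80, 0, 1059]) cube([1624, 80, 79]);
translate([133, 80, 34]) cube([67, 20, 1264]);
translate([253, 80, 34]) cube([67, 20, 1264]);
translate([373, 80, 34]) cube([67, 20, 1264]);
translate([493, 80, 34]) cube([67, 20, 1264]);
translate([613, 80, 34]) cube([67, 20, 1264]);
translate([733, 80, 34]) cube([67, 20, 1264]);
translate([853, 80, 34]) cube([67, 20, 1264]);
translate([973, 80, 34]) cube([67, 20, 1264]);
translate([1093, 80, 34]) cube([67, 20, 1264]);
translate([1213, 80, 34]) cube([67, 20, 1264]);
translate([1333, 80, 34]) cube([67, 20, 1264]);
translate([1453, 80, 34]) cube([67, 20, 1264]);
translate([1573, 80, 34]) cube([67, 20, 1264]);


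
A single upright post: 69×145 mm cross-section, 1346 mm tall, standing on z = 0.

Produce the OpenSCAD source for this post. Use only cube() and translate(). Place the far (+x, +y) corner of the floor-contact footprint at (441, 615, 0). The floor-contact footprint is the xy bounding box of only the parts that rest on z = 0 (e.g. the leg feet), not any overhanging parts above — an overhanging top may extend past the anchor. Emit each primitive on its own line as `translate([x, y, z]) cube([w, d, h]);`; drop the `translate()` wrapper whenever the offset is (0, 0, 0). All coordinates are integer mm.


translate([372, 470, 0]) cube([69, 145, 1346]);


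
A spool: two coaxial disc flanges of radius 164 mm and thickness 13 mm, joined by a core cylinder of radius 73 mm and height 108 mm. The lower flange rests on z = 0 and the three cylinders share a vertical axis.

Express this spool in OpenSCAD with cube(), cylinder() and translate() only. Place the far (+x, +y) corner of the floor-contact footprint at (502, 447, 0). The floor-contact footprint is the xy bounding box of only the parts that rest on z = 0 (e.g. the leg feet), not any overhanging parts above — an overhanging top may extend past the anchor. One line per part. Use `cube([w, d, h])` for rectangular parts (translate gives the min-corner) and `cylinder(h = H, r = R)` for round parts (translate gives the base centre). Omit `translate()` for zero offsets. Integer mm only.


translate([338, 283, 0]) cylinder(h = 13, r = 164);
translate([338, 283, 13]) cylinder(h = 108, r = 73);
translate([338, 283, 121]) cylinder(h = 13, r = 164);


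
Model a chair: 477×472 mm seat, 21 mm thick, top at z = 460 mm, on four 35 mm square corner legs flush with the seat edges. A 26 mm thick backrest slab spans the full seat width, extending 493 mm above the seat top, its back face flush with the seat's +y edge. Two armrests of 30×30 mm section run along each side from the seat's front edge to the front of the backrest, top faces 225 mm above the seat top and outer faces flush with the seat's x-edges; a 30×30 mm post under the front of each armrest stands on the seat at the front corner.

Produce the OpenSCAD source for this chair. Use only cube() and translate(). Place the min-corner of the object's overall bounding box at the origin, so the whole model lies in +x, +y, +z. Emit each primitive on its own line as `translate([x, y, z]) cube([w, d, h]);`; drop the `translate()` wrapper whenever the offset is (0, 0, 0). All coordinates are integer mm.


translate([0, 0, 439]) cube([477, 472, 21]);
cube([35, 35, 439]);
translate([442, 0, 0]) cube([35, 35, 439]);
translate([0, 437, 0]) cube([35, 35, 439]);
translate([442, 437, 0]) cube([35, 35, 439]);
translate([0, 446, 460]) cube([477, 26, 493]);
translate([0, 0, 655]) cube([30, 446, 30]);
translate([447, 0, 655]) cube([30, 446, 30]);
translate([0, 0, 460]) cube([30, 30, 195]);
translate([447, 0, 460]) cube([30, 30, 195]);


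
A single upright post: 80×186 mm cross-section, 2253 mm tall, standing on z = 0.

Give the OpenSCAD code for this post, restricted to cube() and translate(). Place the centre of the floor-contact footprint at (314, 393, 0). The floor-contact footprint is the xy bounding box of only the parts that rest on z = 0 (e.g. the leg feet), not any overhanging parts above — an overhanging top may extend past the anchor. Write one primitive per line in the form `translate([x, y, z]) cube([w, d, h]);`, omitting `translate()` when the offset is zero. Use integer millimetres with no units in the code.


translate([274, 300, 0]) cube([80, 186, 2253]);
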